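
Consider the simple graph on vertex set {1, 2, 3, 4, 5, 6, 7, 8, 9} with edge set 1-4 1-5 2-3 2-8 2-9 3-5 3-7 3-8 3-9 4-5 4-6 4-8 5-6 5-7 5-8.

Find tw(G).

2

A width-2 tree decomposition is:
Bags: B1 = {2, 3, 8}  B2 = {3, 5, 8}  B3 = {4, 5, 8}  B4 = {1, 4, 5}  B5 = {2, 3, 9}  B6 = {4, 5, 6}  B7 = {3, 5, 7}
Tree: B1–B2, B2–B3, B3–B4, B1–B5, B3–B6, B2–B7
Every bag has size at most 3, so the width is 3 − 1 = 2 and tw(G) ≤ 2. On the other hand G contains the 3-clique {2, 3, 9}. A clique must lie in a single bag of any decomposition, so no decomposition can have width below 2. Hence tw(G) = 2 exactly.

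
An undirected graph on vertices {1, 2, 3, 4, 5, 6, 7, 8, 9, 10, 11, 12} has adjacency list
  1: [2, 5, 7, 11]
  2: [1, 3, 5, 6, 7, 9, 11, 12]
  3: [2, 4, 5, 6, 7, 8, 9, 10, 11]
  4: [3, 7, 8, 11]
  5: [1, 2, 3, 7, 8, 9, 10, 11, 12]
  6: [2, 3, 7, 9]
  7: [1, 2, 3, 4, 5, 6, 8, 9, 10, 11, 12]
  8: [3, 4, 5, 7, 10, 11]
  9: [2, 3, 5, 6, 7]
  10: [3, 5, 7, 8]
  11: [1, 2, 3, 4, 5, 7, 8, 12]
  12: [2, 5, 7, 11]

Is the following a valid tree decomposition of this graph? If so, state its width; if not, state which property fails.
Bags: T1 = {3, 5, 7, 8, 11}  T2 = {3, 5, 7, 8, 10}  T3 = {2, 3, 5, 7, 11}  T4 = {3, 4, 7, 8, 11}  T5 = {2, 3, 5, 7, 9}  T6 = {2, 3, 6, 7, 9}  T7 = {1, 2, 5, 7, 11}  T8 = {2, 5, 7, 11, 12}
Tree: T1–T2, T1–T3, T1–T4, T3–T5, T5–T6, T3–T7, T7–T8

Yes; width 4.

Checking the three conditions: (i) the bags cover all of {1, 2, 3, 4, 5, 6, 7, 8, 9, 10, 11, 12}; (ii) for each edge, some bag contains both endpoints; (iii) the bags containing any fixed vertex form a subtree. All hold, so the decomposition is valid with width 5 − 1 = 4.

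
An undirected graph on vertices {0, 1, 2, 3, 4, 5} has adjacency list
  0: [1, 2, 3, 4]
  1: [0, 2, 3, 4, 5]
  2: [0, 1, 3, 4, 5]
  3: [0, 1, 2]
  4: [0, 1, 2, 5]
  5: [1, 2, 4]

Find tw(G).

3

A width-3 tree decomposition is:
Bags: B1 = {1, 2, 4, 5}  B2 = {0, 1, 2, 4}  B3 = {0, 1, 2, 3}
Tree: B1–B2, B2–B3
Each bag holds 4 vertices, so the decomposition has width 3, which upper-bounds the treewidth. On the other hand G contains the 4-clique {0, 1, 2, 3}. A clique must lie in a single bag of any decomposition, so no decomposition can have width below 3. Therefore the treewidth is 3.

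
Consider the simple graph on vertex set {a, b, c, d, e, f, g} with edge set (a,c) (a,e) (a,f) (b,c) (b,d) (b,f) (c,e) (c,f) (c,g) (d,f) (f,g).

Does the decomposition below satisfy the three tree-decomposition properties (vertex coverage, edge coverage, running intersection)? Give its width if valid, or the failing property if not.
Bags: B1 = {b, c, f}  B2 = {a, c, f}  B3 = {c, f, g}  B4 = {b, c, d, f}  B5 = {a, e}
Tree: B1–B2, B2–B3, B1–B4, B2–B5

No — edge (c,e) lies in no bag.

A tree decomposition must satisfy three properties: every vertex lies in some bag; for every edge, both endpoints lie together in some bag; and for every vertex, the bags containing it form a connected subtree. Here edge (c,e) lies in no bag, so the decomposition is invalid.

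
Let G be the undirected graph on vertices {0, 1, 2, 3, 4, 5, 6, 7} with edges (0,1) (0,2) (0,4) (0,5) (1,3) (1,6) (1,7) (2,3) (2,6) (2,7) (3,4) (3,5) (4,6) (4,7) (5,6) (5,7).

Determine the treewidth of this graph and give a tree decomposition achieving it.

Every bag has size at most 5, so the width is 5 − 1 = 4 and tw(G) ≤ 4. For the lower bound: the 5 vertex sets {2,3}, {0,5}, {4,7}, {1}, {6} are disjoint, each induces a connected subgraph, and every pair is joined by at least one edge of G. Contracting each set to a single vertex therefore yields K_{5} as a minor, and since treewidth is minor-monotone, tw(G) ≥ tw(K_{5}) = 4. The upper and lower bounds meet at 4, so that is the treewidth.

Treewidth 4.
Bags: B1 = {1, 2, 3, 4, 5}  B2 = {0, 1, 2, 4, 5}  B3 = {1, 2, 4, 5, 7}  B4 = {1, 2, 4, 5, 6}
Tree: B1–B2, B2–B3, B3–B4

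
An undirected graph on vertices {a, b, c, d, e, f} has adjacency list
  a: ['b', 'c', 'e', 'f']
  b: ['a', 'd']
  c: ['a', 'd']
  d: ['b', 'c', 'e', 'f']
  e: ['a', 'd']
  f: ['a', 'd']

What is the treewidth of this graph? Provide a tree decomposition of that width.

Each bag holds 3 vertices, so the decomposition has width 2, which upper-bounds the treewidth. The edges a–f–d–c–a form a cycle, so G is not a tree and its treewidth is at least 2. Therefore the treewidth is 2.

Treewidth 2.
One such decomposition:
Bags: B1 = {a, d, f}  B2 = {a, c, d}  B3 = {a, d, e}  B4 = {a, b, d}
Tree: B1–B2, B2–B3, B3–B4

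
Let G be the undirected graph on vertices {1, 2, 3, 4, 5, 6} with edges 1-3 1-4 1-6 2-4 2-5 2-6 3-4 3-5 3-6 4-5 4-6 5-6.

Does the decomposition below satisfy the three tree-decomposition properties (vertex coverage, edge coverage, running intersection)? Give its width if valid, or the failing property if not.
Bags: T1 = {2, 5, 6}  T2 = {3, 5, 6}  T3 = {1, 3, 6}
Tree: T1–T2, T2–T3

No — vertex 4 appears in no bag.

A tree decomposition must satisfy three properties: every vertex lies in some bag; for every edge, both endpoints lie together in some bag; and for every vertex, the bags containing it form a connected subtree. Here vertex 4 appears in no bag, so the decomposition is invalid.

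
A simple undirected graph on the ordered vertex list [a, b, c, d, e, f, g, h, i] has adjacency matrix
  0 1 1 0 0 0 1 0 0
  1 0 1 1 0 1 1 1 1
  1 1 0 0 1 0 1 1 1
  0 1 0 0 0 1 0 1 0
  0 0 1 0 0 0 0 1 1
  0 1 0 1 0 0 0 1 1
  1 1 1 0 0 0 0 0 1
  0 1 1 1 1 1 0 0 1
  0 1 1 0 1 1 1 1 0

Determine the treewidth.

A width-3 tree decomposition is:
Bags: B1 = {b, f, h, i}  B2 = {b, c, h, i}  B3 = {b, c, g, i}  B4 = {b, d, f, h}  B5 = {a, b, c, g}  B6 = {c, e, h, i}
Tree: B1–B2, B2–B3, B1–B4, B3–B5, B2–B6
The largest bag has 4 vertices, giving width 3; this decomposition certifies tw(G) ≤ 3. On the other hand G contains the 4-clique {c, e, h, i}. A clique must lie in a single bag of any decomposition, so no decomposition can have width below 3. Combining the bounds, tw(G) = 3.

3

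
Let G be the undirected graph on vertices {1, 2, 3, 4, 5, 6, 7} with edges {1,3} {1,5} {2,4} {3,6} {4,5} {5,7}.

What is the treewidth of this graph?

1

A width-1 tree decomposition is:
Bags: B1 = {5, 7}  B2 = {1, 5}  B3 = {1, 3}  B4 = {3, 6}  B5 = {4, 5}  B6 = {2, 4}
Tree: B1–B2, B2–B3, B3–B4, B1–B5, B5–B6
The largest bag has 2 vertices, giving width 1; this decomposition certifies tw(G) ≤ 1. Any graph with an edge has treewidth ≥ 1, and G has the edge 7–5. Hence tw(G) = 1 exactly.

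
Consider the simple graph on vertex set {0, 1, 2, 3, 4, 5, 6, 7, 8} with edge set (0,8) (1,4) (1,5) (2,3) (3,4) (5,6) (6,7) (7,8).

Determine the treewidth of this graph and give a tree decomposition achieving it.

Treewidth 1.
One optimal decomposition is:
Bags: B1 = {0, 8}  B2 = {7, 8}  B3 = {6, 7}  B4 = {5, 6}  B5 = {1, 5}  B6 = {1, 4}  B7 = {3, 4}  B8 = {2, 3}
Tree: B1–B2, B2–B3, B3–B4, B4–B5, B5–B6, B6–B7, B7–B8

Each bag holds 2 vertices, so the decomposition has width 1, which upper-bounds the treewidth. Any graph with an edge has treewidth ≥ 1, and G has the edge 0–8. The upper and lower bounds meet at 1, so that is the treewidth.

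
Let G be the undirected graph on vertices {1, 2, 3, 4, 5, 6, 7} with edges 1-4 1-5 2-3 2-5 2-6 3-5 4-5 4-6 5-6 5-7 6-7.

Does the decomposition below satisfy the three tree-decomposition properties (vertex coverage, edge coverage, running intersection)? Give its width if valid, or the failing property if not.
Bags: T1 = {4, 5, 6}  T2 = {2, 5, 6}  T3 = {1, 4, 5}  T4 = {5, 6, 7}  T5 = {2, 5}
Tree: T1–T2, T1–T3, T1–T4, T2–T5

No — vertex 3 appears in no bag.

A tree decomposition must satisfy three properties: every vertex lies in some bag; for every edge, both endpoints lie together in some bag; and for every vertex, the bags containing it form a connected subtree. Here vertex 3 appears in no bag, so the decomposition is invalid.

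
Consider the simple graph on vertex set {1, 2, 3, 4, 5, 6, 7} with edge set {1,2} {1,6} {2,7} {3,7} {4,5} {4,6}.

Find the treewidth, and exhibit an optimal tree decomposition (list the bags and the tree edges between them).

Every bag has size at most 2, so the width is 2 − 1 = 1 and tw(G) ≤ 1. Any graph with an edge has treewidth ≥ 1, and G has the edge 5–4. The upper and lower bounds meet at 1, so that is the treewidth.

Treewidth 1.
One optimal decomposition is:
Bags: B1 = {4, 5}  B2 = {4, 6}  B3 = {1, 6}  B4 = {1, 2}  B5 = {2, 7}  B6 = {3, 7}
Tree: B1–B2, B2–B3, B3–B4, B4–B5, B5–B6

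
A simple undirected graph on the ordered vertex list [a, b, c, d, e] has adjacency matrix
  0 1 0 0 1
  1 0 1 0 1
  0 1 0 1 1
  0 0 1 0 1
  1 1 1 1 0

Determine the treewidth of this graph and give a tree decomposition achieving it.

Every bag has size at most 3, so the width is 3 − 1 = 2 and tw(G) ≤ 2. On the other hand G contains the 3-clique {c, d, e}. A clique must lie in a single bag of any decomposition, so no decomposition can have width below 2. The upper and lower bounds meet at 2, so that is the treewidth.

Treewidth 2.
One optimal decomposition is:
Bags: B1 = {b, c, e}  B2 = {a, b, e}  B3 = {c, d, e}
Tree: B1–B2, B1–B3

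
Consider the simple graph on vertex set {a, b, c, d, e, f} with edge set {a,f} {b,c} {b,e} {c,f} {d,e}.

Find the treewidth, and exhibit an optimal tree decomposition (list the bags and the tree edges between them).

Treewidth 1.
One optimal decomposition is:
Bags: B1 = {b, e}  B2 = {d, e}  B3 = {b, c}  B4 = {c, f}  B5 = {a, f}
Tree: B1–B2, B1–B3, B3–B4, B4–B5

Each bag holds 2 vertices, so the decomposition has width 1, which upper-bounds the treewidth. Any graph with an edge has treewidth ≥ 1, and G has the edge e–b. Therefore the treewidth is 1.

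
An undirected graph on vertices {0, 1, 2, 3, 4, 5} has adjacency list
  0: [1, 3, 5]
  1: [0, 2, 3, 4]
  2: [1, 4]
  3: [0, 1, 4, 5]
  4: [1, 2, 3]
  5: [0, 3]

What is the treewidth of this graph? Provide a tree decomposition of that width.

Each bag holds 3 vertices, so the decomposition has width 2, which upper-bounds the treewidth. Conversely, {1, 2, 4} is a clique of size 3, and the vertices of any clique must share a bag in every tree decomposition; so some bag has ≥ 3 vertices and tw(G) ≥ 2. The upper and lower bounds meet at 2, so that is the treewidth.

Treewidth 2.
One such decomposition:
Bags: B1 = {0, 1, 3}  B2 = {1, 3, 4}  B3 = {0, 3, 5}  B4 = {1, 2, 4}
Tree: B1–B2, B1–B3, B2–B4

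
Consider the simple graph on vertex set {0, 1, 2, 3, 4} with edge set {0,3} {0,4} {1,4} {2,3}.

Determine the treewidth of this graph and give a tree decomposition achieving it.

Treewidth 1.
One optimal decomposition is:
Bags: B1 = {2, 3}  B2 = {0, 3}  B3 = {0, 4}  B4 = {1, 4}
Tree: B1–B2, B2–B3, B3–B4

The largest bag has 2 vertices, giving width 1; this decomposition certifies tw(G) ≤ 1. G has an edge, so its treewidth is at least 1. Hence tw(G) = 1 exactly.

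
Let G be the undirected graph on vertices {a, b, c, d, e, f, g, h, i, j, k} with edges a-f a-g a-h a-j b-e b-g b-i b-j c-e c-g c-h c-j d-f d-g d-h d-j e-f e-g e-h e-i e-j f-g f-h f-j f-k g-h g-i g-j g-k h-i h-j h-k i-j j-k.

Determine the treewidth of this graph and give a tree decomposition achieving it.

Every bag has size at most 5, so the width is 5 − 1 = 4 and tw(G) ≤ 4. Conversely, {c, e, g, h, j} is a clique of size 5, and the vertices of any clique must share a bag in every tree decomposition; so some bag has ≥ 5 vertices and tw(G) ≥ 4. Hence tw(G) = 4 exactly.

Treewidth 4.
One such decomposition:
Bags: B1 = {e, f, g, h, j}  B2 = {f, g, h, j, k}  B3 = {e, g, h, i, j}  B4 = {b, e, g, i, j}  B5 = {d, f, g, h, j}  B6 = {a, f, g, h, j}  B7 = {c, e, g, h, j}
Tree: B1–B2, B1–B3, B3–B4, B1–B5, B2–B6, B3–B7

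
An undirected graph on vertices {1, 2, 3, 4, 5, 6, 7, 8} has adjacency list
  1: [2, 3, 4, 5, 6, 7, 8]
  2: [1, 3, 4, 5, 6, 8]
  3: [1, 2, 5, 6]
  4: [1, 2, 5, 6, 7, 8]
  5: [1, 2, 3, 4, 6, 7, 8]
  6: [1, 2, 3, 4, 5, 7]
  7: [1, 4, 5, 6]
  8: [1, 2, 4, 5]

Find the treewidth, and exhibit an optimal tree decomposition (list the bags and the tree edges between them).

Treewidth 4.
One optimal decomposition is:
Bags: B1 = {1, 2, 3, 5, 6}  B2 = {1, 2, 4, 5, 6}  B3 = {1, 2, 4, 5, 8}  B4 = {1, 4, 5, 6, 7}
Tree: B1–B2, B2–B3, B2–B4

Every bag has size at most 5, so the width is 5 − 1 = 4 and tw(G) ≤ 4. For the lower bound, the 5 vertices {1, 2, 3, 5, 6} are pairwise adjacent, and any tree decomposition puts a clique entirely inside one bag — forcing width ≥ 4. Combining the bounds, tw(G) = 4.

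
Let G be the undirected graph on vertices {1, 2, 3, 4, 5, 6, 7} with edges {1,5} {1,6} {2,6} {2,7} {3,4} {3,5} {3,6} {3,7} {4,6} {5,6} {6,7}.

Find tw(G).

A width-2 tree decomposition is:
Bags: B1 = {1, 5, 6}  B2 = {3, 5, 6}  B3 = {3, 6, 7}  B4 = {3, 4, 6}  B5 = {2, 6, 7}
Tree: B1–B2, B2–B3, B3–B4, B3–B5
Each bag holds 3 vertices, so the decomposition has width 2, which upper-bounds the treewidth. For the lower bound, the 3 vertices {1, 5, 6} are pairwise adjacent, and any tree decomposition puts a clique entirely inside one bag — forcing width ≥ 2. Hence tw(G) = 2 exactly.

2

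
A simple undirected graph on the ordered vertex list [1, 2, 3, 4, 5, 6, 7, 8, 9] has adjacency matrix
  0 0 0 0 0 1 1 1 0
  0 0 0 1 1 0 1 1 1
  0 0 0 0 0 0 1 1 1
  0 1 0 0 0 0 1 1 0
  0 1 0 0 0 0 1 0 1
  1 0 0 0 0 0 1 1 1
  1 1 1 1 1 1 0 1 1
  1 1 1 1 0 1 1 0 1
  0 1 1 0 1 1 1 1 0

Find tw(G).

A width-3 tree decomposition is:
Bags: B1 = {2, 5, 7, 9}  B2 = {2, 7, 8, 9}  B3 = {2, 4, 7, 8}  B4 = {6, 7, 8, 9}  B5 = {3, 7, 8, 9}  B6 = {1, 6, 7, 8}
Tree: B1–B2, B2–B3, B2–B4, B2–B5, B4–B6
Each bag holds 4 vertices, so the decomposition has width 3, which upper-bounds the treewidth. Conversely, {1, 6, 7, 8} is a clique of size 4, and the vertices of any clique must share a bag in every tree decomposition; so some bag has ≥ 4 vertices and tw(G) ≥ 3. Combining the bounds, tw(G) = 3.

3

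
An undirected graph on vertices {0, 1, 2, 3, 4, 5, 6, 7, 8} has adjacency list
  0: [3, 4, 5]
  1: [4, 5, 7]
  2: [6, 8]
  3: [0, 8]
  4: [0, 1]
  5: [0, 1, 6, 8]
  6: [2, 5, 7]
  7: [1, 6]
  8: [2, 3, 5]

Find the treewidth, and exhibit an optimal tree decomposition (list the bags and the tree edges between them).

Treewidth 3.
Bags: B1 = {1, 2, 6, 7}  B2 = {1, 2, 5, 6}  B3 = {1, 2, 5, 8}  B4 = {1, 4, 5, 8}  B5 = {0, 4, 5, 8}  B6 = {0, 3, 4, 8}
Tree: B1–B2, B2–B3, B3–B4, B4–B5, B5–B6

Each bag holds 4 vertices, so the decomposition has width 3, which upper-bounds the treewidth. For the lower bound: the 4 vertex sets {2,6,7}, {1}, {5}, {0,3,4,8} are disjoint, each induces a connected subgraph, and every pair is joined by at least one edge of G. Contracting each set to a single vertex therefore yields K_{4} as a minor, and since treewidth is minor-monotone, tw(G) ≥ tw(K_{4}) = 3. Therefore the treewidth is 3.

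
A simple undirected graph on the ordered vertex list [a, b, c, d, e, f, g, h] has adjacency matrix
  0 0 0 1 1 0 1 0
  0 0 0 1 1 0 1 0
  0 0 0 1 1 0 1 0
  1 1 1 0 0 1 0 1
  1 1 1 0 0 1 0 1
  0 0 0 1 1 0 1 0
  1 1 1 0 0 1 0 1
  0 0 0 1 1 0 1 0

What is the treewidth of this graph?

3

A width-3 tree decomposition is:
Bags: B1 = {d, e, f, g}  B2 = {d, e, g, h}  B3 = {b, d, e, g}  B4 = {a, d, e, g}  B5 = {c, d, e, g}
Tree: B1–B2, B2–B3, B3–B4, B4–B5
Each bag holds 4 vertices, so the decomposition has width 3, which upper-bounds the treewidth. For the lower bound: the 4 vertex sets {d,f}, {g,h}, {e}, {b} are disjoint, each induces a connected subgraph, and every pair is joined by at least one edge of G. Contracting each set to a single vertex therefore yields K_{4} as a minor, and since treewidth is minor-monotone, tw(G) ≥ tw(K_{4}) = 3. Hence tw(G) = 3 exactly.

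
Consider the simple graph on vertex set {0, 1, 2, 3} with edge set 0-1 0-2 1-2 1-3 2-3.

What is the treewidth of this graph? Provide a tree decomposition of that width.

Treewidth 2.
Bags: B1 = {1, 2, 3}  B2 = {0, 1, 2}
Tree: B1–B2

Every bag has size at most 3, so the width is 3 − 1 = 2 and tw(G) ≤ 2. For the lower bound, the 3 vertices {0, 1, 2} are pairwise adjacent, and any tree decomposition puts a clique entirely inside one bag — forcing width ≥ 2. Hence tw(G) = 2 exactly.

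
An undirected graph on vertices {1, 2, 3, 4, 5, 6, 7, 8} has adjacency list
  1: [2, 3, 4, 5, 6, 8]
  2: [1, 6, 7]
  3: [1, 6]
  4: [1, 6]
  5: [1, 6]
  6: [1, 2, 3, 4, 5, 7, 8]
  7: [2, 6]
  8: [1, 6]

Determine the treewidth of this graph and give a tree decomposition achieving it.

Treewidth 2.
One such decomposition:
Bags: B1 = {1, 3, 6}  B2 = {1, 4, 6}  B3 = {1, 2, 6}  B4 = {1, 5, 6}  B5 = {1, 6, 8}  B6 = {2, 6, 7}
Tree: B1–B2, B1–B3, B3–B4, B2–B5, B3–B6

Every bag has size at most 3, so the width is 3 − 1 = 2 and tw(G) ≤ 2. For the lower bound, the 3 vertices {1, 2, 6} are pairwise adjacent, and any tree decomposition puts a clique entirely inside one bag — forcing width ≥ 2. Hence tw(G) = 2 exactly.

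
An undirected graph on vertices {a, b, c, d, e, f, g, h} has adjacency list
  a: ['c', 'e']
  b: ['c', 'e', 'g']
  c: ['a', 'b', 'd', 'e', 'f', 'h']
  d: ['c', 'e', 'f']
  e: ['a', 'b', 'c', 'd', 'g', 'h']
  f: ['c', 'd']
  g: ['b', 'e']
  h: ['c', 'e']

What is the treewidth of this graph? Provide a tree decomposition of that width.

Treewidth 2.
One such decomposition:
Bags: B1 = {b, c, e}  B2 = {c, e, h}  B3 = {c, d, e}  B4 = {b, e, g}  B5 = {c, d, f}  B6 = {a, c, e}
Tree: B1–B2, B2–B3, B1–B4, B3–B5, B3–B6

Each bag holds 3 vertices, so the decomposition has width 2, which upper-bounds the treewidth. For the lower bound, the 3 vertices {b, e, g} are pairwise adjacent, and any tree decomposition puts a clique entirely inside one bag — forcing width ≥ 2. Combining the bounds, tw(G) = 2.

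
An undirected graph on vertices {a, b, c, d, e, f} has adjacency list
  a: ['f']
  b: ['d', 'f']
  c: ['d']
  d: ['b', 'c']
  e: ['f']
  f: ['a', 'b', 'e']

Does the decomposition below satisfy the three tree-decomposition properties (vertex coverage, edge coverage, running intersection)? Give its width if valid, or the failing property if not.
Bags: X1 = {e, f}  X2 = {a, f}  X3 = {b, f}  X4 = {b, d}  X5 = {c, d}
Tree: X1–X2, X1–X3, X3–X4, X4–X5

Yes; width 1.

Checking the three conditions: (i) the bags cover all of {a, b, c, d, e, f}; (ii) for each edge, some bag contains both endpoints; (iii) the bags containing any fixed vertex form a subtree. All hold, so the decomposition is valid with width 2 − 1 = 1.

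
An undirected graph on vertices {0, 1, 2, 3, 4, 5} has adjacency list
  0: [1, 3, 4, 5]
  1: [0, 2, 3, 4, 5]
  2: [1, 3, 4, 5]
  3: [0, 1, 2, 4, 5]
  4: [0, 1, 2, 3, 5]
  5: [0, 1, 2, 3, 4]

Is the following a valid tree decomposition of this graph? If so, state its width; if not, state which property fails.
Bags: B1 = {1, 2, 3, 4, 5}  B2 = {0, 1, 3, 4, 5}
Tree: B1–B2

Vertex coverage: the bags together contain {0, 1, 2, 3, 4, 5}, the full vertex set. Edge coverage: each edge of G has both endpoints in at least one bag. Running intersection: for every vertex, the bags containing it form a connected subtree. All three properties hold, so this is a valid tree decomposition of width max|bag| − 1 = 4, and hence tw(G) ≤ 4.

Yes; width 4.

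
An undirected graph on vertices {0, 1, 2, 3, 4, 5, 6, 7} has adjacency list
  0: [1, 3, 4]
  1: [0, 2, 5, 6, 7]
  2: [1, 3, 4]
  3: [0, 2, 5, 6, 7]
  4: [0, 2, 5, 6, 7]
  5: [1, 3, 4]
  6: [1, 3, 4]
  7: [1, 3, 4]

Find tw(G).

3

A width-3 tree decomposition is:
Bags: B1 = {1, 3, 4, 5}  B2 = {1, 3, 4, 7}  B3 = {1, 2, 3, 4}  B4 = {0, 1, 3, 4}  B5 = {1, 3, 4, 6}
Tree: B1–B2, B2–B3, B3–B4, B4–B5
Every bag has size at most 4, so the width is 4 − 1 = 3 and tw(G) ≤ 3. For the lower bound: the 4 vertex sets {1,5}, {4,7}, {3}, {2} are disjoint, each induces a connected subgraph, and every pair is joined by at least one edge of G. Contracting each set to a single vertex therefore yields K_{4} as a minor, and since treewidth is minor-monotone, tw(G) ≥ tw(K_{4}) = 3. Hence tw(G) = 3 exactly.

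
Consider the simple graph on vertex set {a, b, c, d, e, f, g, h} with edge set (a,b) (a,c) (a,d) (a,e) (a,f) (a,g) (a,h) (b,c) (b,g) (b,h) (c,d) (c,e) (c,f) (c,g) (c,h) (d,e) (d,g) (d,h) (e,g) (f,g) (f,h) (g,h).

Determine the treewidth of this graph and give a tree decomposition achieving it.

The largest bag has 5 vertices, giving width 4; this decomposition certifies tw(G) ≤ 4. Conversely, {a, c, d, e, g} is a clique of size 5, and the vertices of any clique must share a bag in every tree decomposition; so some bag has ≥ 5 vertices and tw(G) ≥ 4. Combining the bounds, tw(G) = 4.

Treewidth 4.
One such decomposition:
Bags: B1 = {a, c, f, g, h}  B2 = {a, c, d, g, h}  B3 = {a, b, c, g, h}  B4 = {a, c, d, e, g}
Tree: B1–B2, B1–B3, B2–B4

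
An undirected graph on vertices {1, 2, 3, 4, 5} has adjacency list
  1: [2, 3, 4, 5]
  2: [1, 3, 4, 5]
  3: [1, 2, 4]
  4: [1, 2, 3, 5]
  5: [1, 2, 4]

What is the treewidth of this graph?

3

A width-3 tree decomposition is:
Bags: B1 = {1, 2, 4, 5}  B2 = {1, 2, 3, 4}
Tree: B1–B2
Each bag holds 4 vertices, so the decomposition has width 3, which upper-bounds the treewidth. Conversely, {1, 2, 3, 4} is a clique of size 4, and the vertices of any clique must share a bag in every tree decomposition; so some bag has ≥ 4 vertices and tw(G) ≥ 3. The upper and lower bounds meet at 3, so that is the treewidth.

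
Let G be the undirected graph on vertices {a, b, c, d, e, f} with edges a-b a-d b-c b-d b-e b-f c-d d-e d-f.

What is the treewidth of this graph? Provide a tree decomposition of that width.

Each bag holds 3 vertices, so the decomposition has width 2, which upper-bounds the treewidth. Conversely, {b, d, e} is a clique of size 3, and the vertices of any clique must share a bag in every tree decomposition; so some bag has ≥ 3 vertices and tw(G) ≥ 2. Hence tw(G) = 2 exactly.

Treewidth 2.
Bags: B1 = {b, d, f}  B2 = {a, b, d}  B3 = {b, d, e}  B4 = {b, c, d}
Tree: B1–B2, B1–B3, B1–B4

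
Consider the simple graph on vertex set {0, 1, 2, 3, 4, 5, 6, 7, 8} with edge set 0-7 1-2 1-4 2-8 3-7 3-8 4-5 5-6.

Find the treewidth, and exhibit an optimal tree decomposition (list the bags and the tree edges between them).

Treewidth 1.
Bags: B1 = {0, 7}  B2 = {3, 7}  B3 = {3, 8}  B4 = {2, 8}  B5 = {1, 2}  B6 = {1, 4}  B7 = {4, 5}  B8 = {5, 6}
Tree: B1–B2, B2–B3, B3–B4, B4–B5, B5–B6, B6–B7, B7–B8

Each bag holds 2 vertices, so the decomposition has width 1, which upper-bounds the treewidth. G has an edge, so its treewidth is at least 1. Combining the bounds, tw(G) = 1.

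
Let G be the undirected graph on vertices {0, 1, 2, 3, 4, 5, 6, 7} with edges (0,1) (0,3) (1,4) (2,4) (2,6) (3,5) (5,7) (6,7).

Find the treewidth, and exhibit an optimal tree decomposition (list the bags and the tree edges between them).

Treewidth 2.
One such decomposition:
Bags: B1 = {2, 6, 7}  B2 = {2, 5, 7}  B3 = {2, 3, 5}  B4 = {0, 2, 3}  B5 = {0, 1, 2}  B6 = {1, 2, 4}
Tree: B1–B2, B2–B3, B3–B4, B4–B5, B5–B6

Each bag holds 3 vertices, so the decomposition has width 2, which upper-bounds the treewidth. For the lower bound, G contains the cycle 2–6–7–5–3–0–1–4–2, so G is not a forest; only forests have treewidth ≤ 1, hence tw(G) ≥ 2. Combining the bounds, tw(G) = 2.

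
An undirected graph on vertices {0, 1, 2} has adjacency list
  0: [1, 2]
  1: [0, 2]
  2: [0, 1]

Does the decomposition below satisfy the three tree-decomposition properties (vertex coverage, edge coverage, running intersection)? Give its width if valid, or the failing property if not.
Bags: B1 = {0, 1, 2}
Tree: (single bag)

Every vertex of G appears in some bag (union = {0, 1, 2}); every edge is covered by a bag; and for each vertex v the set of bags containing v is connected in the bag tree. The decomposition is therefore valid. The largest bag has 3 vertices, so the width is 2.

Yes; width 2.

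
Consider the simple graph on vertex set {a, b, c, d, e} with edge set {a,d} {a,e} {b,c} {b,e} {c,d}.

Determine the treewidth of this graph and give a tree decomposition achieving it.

Treewidth 2.
One such decomposition:
Bags: B1 = {b, c, e}  B2 = {a, c, e}  B3 = {a, c, d}
Tree: B1–B2, B2–B3

The largest bag has 3 vertices, giving width 2; this decomposition certifies tw(G) ≤ 2. The edges c–b–e–a–d–c form a cycle, so G is not a tree and its treewidth is at least 2. The upper and lower bounds meet at 2, so that is the treewidth.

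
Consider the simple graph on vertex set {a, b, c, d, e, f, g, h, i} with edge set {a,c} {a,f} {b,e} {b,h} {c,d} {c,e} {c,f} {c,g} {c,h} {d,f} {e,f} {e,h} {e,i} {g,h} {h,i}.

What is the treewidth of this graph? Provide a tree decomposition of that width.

Every bag has size at most 3, so the width is 3 − 1 = 2 and tw(G) ≤ 2. Conversely, {c, g, h} is a clique of size 3, and the vertices of any clique must share a bag in every tree decomposition; so some bag has ≥ 3 vertices and tw(G) ≥ 2. Therefore the treewidth is 2.

Treewidth 2.
Bags: B1 = {c, d, f}  B2 = {a, c, f}  B3 = {c, e, f}  B4 = {c, e, h}  B5 = {b, e, h}  B6 = {c, g, h}  B7 = {e, h, i}
Tree: B1–B2, B2–B3, B3–B4, B4–B5, B4–B6, B4–B7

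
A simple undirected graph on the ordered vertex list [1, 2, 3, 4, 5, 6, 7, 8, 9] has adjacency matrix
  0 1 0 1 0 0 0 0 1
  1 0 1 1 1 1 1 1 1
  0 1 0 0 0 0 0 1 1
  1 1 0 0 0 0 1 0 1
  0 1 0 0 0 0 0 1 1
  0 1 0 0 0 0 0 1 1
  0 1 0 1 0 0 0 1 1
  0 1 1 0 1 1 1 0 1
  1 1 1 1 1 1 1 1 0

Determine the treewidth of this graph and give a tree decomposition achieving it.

Every bag has size at most 4, so the width is 4 − 1 = 3 and tw(G) ≤ 3. For the lower bound, the 4 vertices {2, 3, 8, 9} are pairwise adjacent, and any tree decomposition puts a clique entirely inside one bag — forcing width ≥ 3. The upper and lower bounds meet at 3, so that is the treewidth.

Treewidth 3.
One such decomposition:
Bags: B1 = {2, 4, 7, 9}  B2 = {2, 7, 8, 9}  B3 = {1, 2, 4, 9}  B4 = {2, 3, 8, 9}  B5 = {2, 6, 8, 9}  B6 = {2, 5, 8, 9}
Tree: B1–B2, B1–B3, B2–B4, B2–B5, B5–B6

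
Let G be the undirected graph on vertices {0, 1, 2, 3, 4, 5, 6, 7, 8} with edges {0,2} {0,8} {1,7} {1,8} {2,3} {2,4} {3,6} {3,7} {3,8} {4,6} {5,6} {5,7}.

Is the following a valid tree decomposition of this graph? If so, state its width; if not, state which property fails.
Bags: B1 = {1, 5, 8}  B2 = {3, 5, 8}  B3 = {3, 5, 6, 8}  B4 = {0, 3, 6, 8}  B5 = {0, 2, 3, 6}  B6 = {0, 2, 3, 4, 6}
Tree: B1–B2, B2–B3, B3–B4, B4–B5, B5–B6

No — vertex 7 appears in no bag.

A tree decomposition must satisfy three properties: every vertex lies in some bag; for every edge, both endpoints lie together in some bag; and for every vertex, the bags containing it form a connected subtree. Here vertex 7 appears in no bag, so the decomposition is invalid.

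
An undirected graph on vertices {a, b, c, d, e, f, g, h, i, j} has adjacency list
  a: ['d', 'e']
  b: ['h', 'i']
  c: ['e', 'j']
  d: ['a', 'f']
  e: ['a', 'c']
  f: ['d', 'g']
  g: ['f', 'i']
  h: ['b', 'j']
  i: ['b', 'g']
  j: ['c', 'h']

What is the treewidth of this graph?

A width-2 tree decomposition is:
Bags: B1 = {a, d, e}  B2 = {d, e, f}  B3 = {e, f, g}  B4 = {e, g, i}  B5 = {b, e, i}  B6 = {b, e, h}  B7 = {e, h, j}  B8 = {c, e, j}
Tree: B1–B2, B2–B3, B3–B4, B4–B5, B5–B6, B6–B7, B7–B8
Every bag has size at most 3, so the width is 3 − 1 = 2 and tw(G) ≤ 2. For the lower bound, G contains the cycle e–a–d–f–g–i–b–h–j–c–e, so G is not a forest; only forests have treewidth ≤ 1, hence tw(G) ≥ 2. Hence tw(G) = 2 exactly.

2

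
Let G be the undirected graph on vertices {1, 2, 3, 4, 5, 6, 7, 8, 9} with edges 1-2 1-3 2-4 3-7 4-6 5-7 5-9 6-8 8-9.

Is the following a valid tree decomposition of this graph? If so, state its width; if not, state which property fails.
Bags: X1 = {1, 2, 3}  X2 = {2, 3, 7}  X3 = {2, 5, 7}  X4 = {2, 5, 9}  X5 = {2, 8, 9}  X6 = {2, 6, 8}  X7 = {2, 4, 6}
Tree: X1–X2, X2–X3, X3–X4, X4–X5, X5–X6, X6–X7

Yes; width 2.

Checking the three conditions: (i) the bags cover all of {1, 2, 3, 4, 5, 6, 7, 8, 9}; (ii) for each edge, some bag contains both endpoints; (iii) the bags containing any fixed vertex form a subtree. All hold, so the decomposition is valid with width 3 − 1 = 2.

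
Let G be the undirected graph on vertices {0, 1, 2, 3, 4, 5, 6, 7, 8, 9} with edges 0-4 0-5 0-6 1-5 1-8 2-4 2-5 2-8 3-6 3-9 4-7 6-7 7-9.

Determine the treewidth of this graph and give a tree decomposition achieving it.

Every bag has size at most 3, so the width is 3 − 1 = 2 and tw(G) ≤ 2. For the lower bound, G contains the cycle 8–1–5–2–8, so G is not a forest; only forests have treewidth ≤ 1, hence tw(G) ≥ 2. Therefore the treewidth is 2.

Treewidth 2.
One such decomposition:
Bags: B1 = {1, 2, 8}  B2 = {1, 2, 5}  B3 = {2, 4, 5}  B4 = {0, 4, 5}  B5 = {0, 4, 7}  B6 = {0, 6, 7}  B7 = {6, 7, 9}  B8 = {3, 6, 9}
Tree: B1–B2, B2–B3, B3–B4, B4–B5, B5–B6, B6–B7, B7–B8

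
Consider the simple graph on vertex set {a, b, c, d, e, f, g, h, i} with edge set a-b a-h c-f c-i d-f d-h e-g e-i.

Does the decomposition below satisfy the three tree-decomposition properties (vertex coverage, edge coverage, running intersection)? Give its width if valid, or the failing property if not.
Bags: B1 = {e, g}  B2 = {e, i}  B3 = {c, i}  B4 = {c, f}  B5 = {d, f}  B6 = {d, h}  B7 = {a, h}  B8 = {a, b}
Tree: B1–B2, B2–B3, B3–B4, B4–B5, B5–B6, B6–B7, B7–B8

Yes; width 1.

Vertex coverage: the bags together contain {a, b, c, d, e, f, g, h, i}, the full vertex set. Edge coverage: each edge of G has both endpoints in at least one bag. Running intersection: for every vertex, the bags containing it form a connected subtree. All three properties hold, so this is a valid tree decomposition of width max|bag| − 1 = 1, and hence tw(G) ≤ 1.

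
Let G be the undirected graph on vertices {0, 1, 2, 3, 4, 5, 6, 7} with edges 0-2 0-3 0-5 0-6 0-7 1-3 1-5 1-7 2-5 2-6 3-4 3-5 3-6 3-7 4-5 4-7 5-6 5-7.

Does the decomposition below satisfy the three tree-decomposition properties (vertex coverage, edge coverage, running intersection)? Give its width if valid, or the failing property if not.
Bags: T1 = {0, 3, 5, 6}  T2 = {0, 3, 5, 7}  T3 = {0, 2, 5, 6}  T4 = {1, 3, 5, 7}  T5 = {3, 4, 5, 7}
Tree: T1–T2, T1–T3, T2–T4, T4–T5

Yes; width 3.

Vertex coverage: the bags together contain {0, 1, 2, 3, 4, 5, 6, 7}, the full vertex set. Edge coverage: each edge of G has both endpoints in at least one bag. Running intersection: for every vertex, the bags containing it form a connected subtree. All three properties hold, so this is a valid tree decomposition of width max|bag| − 1 = 3, and hence tw(G) ≤ 3.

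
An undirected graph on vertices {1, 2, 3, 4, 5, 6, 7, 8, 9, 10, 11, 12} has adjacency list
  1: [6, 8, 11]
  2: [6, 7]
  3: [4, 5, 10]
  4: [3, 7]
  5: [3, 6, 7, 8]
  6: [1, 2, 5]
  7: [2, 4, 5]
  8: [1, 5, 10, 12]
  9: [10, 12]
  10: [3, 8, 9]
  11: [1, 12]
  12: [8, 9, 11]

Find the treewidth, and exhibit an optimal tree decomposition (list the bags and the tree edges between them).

Treewidth 3.
One such decomposition:
Bags: B1 = {9, 10, 11, 12}  B2 = {8, 10, 11, 12}  B3 = {1, 8, 10, 11}  B4 = {1, 3, 8, 10}  B5 = {1, 3, 5, 8}  B6 = {1, 3, 5, 6}  B7 = {3, 4, 5, 6}  B8 = {4, 5, 6, 7}  B9 = {2, 4, 6, 7}
Tree: B1–B2, B2–B3, B3–B4, B4–B5, B5–B6, B6–B7, B7–B8, B8–B9

Each bag holds 4 vertices, so the decomposition has width 3, which upper-bounds the treewidth. For the lower bound: the 4 vertex sets {9,11,12}, {10}, {8}, {1,3,5,6} are disjoint, each induces a connected subgraph, and every pair is joined by at least one edge of G. Contracting each set to a single vertex therefore yields K_{4} as a minor, and since treewidth is minor-monotone, tw(G) ≥ tw(K_{4}) = 3. Hence tw(G) = 3 exactly.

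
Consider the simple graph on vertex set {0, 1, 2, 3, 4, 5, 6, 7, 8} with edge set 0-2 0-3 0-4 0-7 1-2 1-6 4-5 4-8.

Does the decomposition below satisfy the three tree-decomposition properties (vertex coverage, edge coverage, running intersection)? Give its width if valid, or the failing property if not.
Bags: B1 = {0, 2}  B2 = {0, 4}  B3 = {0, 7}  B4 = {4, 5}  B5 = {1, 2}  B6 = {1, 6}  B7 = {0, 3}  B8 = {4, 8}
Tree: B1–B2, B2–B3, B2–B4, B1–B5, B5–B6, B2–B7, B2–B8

Checking the three conditions: (i) the bags cover all of {0, 1, 2, 3, 4, 5, 6, 7, 8}; (ii) for each edge, some bag contains both endpoints; (iii) the bags containing any fixed vertex form a subtree. All hold, so the decomposition is valid with width 2 − 1 = 1.

Yes; width 1.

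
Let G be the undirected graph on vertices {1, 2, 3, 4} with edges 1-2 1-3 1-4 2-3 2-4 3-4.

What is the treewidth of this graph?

3

A width-3 tree decomposition is:
Bags: B1 = {1, 2, 3, 4}
Tree: (single bag)
With just one bag of size 4, the width is 4 − 1 = 3, so tw(G) ≤ 3. For the lower bound, the 4 vertices {1, 2, 3, 4} are pairwise adjacent, and any tree decomposition puts a clique entirely inside one bag — forcing width ≥ 3. Hence tw(G) = 3 exactly.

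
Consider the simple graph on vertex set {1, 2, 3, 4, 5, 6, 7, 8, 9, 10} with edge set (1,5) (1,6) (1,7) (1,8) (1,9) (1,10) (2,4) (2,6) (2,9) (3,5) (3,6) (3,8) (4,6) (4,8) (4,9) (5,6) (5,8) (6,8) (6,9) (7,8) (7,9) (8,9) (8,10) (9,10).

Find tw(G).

A width-3 tree decomposition is:
Bags: B1 = {1, 7, 8, 9}  B2 = {1, 8, 9, 10}  B3 = {1, 6, 8, 9}  B4 = {1, 5, 6, 8}  B5 = {3, 5, 6, 8}  B6 = {4, 6, 8, 9}  B7 = {2, 4, 6, 9}
Tree: B1–B2, B2–B3, B3–B4, B4–B5, B3–B6, B6–B7
Every bag has size at most 4, so the width is 4 − 1 = 3 and tw(G) ≤ 3. On the other hand G contains the 4-clique {1, 8, 9, 10}. A clique must lie in a single bag of any decomposition, so no decomposition can have width below 3. Hence tw(G) = 3 exactly.

3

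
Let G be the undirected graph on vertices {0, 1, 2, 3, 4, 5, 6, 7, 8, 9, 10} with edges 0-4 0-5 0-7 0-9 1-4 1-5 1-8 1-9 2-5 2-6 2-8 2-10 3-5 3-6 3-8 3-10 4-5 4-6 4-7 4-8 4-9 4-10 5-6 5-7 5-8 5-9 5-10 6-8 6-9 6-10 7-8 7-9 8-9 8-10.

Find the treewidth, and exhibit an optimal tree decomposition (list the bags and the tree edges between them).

Treewidth 4.
One optimal decomposition is:
Bags: B1 = {4, 5, 6, 8, 9}  B2 = {1, 4, 5, 8, 9}  B3 = {4, 5, 6, 8, 10}  B4 = {2, 5, 6, 8, 10}  B5 = {4, 5, 7, 8, 9}  B6 = {0, 4, 5, 7, 9}  B7 = {3, 5, 6, 8, 10}
Tree: B1–B2, B1–B3, B3–B4, B1–B5, B5–B6, B3–B7

Every bag has size at most 5, so the width is 5 − 1 = 4 and tw(G) ≤ 4. On the other hand G contains the 5-clique {0, 4, 5, 7, 9}. A clique must lie in a single bag of any decomposition, so no decomposition can have width below 4. Therefore the treewidth is 4.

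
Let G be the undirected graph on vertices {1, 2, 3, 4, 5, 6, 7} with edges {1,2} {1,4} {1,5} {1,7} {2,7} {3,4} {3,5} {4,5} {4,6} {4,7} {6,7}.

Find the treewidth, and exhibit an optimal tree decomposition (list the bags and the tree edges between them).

Treewidth 2.
One optimal decomposition is:
Bags: B1 = {1, 4, 7}  B2 = {1, 4, 5}  B3 = {3, 4, 5}  B4 = {1, 2, 7}  B5 = {4, 6, 7}
Tree: B1–B2, B2–B3, B1–B4, B1–B5

The largest bag has 3 vertices, giving width 2; this decomposition certifies tw(G) ≤ 2. Conversely, {1, 2, 7} is a clique of size 3, and the vertices of any clique must share a bag in every tree decomposition; so some bag has ≥ 3 vertices and tw(G) ≥ 2. Hence tw(G) = 2 exactly.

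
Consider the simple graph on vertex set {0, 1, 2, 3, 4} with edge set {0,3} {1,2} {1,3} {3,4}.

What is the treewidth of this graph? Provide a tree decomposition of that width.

Treewidth 1.
Bags: B1 = {0, 3}  B2 = {3, 4}  B3 = {1, 3}  B4 = {1, 2}
Tree: B1–B2, B2–B3, B3–B4

Each bag holds 2 vertices, so the decomposition has width 1, which upper-bounds the treewidth. Since G has at least one edge (e.g. 3–0), it is not an edgeless graph, so tw(G) ≥ 1. Combining the bounds, tw(G) = 1.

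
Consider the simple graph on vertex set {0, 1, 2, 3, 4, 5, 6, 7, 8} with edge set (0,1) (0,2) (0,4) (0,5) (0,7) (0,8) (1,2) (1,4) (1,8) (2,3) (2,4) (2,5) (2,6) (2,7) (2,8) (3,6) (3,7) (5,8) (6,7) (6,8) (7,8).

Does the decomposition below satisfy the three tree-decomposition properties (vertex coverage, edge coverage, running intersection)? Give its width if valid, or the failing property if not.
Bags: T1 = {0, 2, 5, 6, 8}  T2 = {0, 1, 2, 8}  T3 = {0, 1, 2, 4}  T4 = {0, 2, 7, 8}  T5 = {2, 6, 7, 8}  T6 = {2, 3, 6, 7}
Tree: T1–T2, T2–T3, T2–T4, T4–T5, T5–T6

A tree decomposition must satisfy three properties: every vertex lies in some bag; for every edge, both endpoints lie together in some bag; and for every vertex, the bags containing it form a connected subtree. Here bags containing vertex 6 are not connected in the tree, so the decomposition is invalid.

No — bags containing vertex 6 are not connected in the tree.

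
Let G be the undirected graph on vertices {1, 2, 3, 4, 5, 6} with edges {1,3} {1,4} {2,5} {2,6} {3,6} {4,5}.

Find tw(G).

A width-2 tree decomposition is:
Bags: B1 = {2, 5, 6}  B2 = {3, 5, 6}  B3 = {1, 3, 5}  B4 = {1, 4, 5}
Tree: B1–B2, B2–B3, B3–B4
Every bag has size at most 3, so the width is 3 − 1 = 2 and tw(G) ≤ 2. Since 5–2–6–3–1–4–5 is a cycle in G, G is not acyclic. Forests are exactly the graphs of treewidth ≤ 1, so tw(G) ≥ 2. Therefore the treewidth is 2.

2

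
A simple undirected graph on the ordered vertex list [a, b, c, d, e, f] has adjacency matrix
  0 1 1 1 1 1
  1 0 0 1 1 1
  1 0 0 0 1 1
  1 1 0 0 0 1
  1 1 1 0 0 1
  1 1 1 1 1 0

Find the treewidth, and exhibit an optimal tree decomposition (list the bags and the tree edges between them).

Every bag has size at most 4, so the width is 4 − 1 = 3 and tw(G) ≤ 3. Conversely, {a, b, d, f} is a clique of size 4, and the vertices of any clique must share a bag in every tree decomposition; so some bag has ≥ 4 vertices and tw(G) ≥ 3. Combining the bounds, tw(G) = 3.

Treewidth 3.
Bags: B1 = {a, c, e, f}  B2 = {a, b, e, f}  B3 = {a, b, d, f}
Tree: B1–B2, B2–B3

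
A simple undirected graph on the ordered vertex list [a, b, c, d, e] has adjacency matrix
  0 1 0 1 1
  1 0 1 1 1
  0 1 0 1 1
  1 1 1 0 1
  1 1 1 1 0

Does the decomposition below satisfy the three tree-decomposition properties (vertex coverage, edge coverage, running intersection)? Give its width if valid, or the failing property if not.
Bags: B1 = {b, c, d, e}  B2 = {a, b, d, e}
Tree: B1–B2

Yes; width 3.

Every vertex of G appears in some bag (union = {a, b, c, d, e}); every edge is covered by a bag; and for each vertex v the set of bags containing v is connected in the bag tree. The decomposition is therefore valid. The largest bag has 4 vertices, so the width is 3.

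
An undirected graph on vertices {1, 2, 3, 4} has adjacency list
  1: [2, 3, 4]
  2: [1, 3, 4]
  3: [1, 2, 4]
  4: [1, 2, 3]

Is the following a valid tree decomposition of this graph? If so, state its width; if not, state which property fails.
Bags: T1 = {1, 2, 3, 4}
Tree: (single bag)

Yes; width 3.

Every vertex of G appears in some bag (union = {1, 2, 3, 4}); every edge is covered by a bag; and for each vertex v the set of bags containing v is connected in the bag tree. The decomposition is therefore valid. The largest bag has 4 vertices, so the width is 3.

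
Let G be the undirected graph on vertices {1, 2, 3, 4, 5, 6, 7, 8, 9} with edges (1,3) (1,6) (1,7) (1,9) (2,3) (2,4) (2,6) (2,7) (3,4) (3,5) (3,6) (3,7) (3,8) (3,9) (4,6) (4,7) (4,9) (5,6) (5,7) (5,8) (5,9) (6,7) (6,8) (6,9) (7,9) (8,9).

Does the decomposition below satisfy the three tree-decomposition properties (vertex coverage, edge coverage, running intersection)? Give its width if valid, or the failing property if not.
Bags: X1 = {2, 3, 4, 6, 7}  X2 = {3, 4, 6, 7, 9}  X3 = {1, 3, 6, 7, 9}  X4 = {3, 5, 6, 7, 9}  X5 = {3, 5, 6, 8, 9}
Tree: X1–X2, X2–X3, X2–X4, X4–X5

Every vertex of G appears in some bag (union = {1, 2, 3, 4, 5, 6, 7, 8, 9}); every edge is covered by a bag; and for each vertex v the set of bags containing v is connected in the bag tree. The decomposition is therefore valid. The largest bag has 5 vertices, so the width is 4.

Yes; width 4.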